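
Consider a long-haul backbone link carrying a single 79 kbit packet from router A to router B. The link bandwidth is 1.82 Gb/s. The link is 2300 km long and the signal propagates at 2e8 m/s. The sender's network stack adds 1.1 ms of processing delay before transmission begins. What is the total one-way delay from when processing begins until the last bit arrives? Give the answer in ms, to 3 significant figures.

12.6 ms

L = 79000 bits.
Transmission delay = L/R = 79000 / 1820000000 = 0.0434066 ms.
Propagation delay = d/s = 2300000 m / 200000000 m/s = 11.5 ms.
Plus processing delay 1.1 ms = 1.1 ms.
Total = 12.6 ms.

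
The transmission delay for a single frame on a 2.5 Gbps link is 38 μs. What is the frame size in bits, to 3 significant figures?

L = R × t_tx = 2500000000 b/s × 3.8e-05 s = 95000 bits.

95000 bits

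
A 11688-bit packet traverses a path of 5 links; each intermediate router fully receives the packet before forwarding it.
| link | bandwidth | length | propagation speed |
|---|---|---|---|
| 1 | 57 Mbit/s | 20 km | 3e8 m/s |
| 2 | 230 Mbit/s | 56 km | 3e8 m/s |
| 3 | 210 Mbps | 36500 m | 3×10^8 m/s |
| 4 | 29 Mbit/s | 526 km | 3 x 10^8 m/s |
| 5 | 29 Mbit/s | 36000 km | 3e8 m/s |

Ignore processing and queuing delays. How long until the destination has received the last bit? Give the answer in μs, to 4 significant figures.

123200 μs

Transmission delays (L/R per hop): 205.053, 50.8174, 55.6571, 403.034, 403.034 μs; sum = 1117.6 μs.
Propagation delays (d/s per hop): 66.6667, 186.667, 121.667, 1753.33, 120000 μs; sum = 122128 μs.
End-to-end = 123200 μs.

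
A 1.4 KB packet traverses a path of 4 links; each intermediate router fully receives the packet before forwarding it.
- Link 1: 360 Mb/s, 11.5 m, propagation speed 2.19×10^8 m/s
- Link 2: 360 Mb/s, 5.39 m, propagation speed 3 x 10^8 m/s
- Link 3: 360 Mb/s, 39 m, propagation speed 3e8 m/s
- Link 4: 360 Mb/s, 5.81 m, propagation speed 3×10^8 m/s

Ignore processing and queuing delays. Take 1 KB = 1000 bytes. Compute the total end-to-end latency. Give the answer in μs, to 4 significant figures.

L = 11200 bits.
Transmission delay per hop = L/R = 11200/360000000 = 31.1111 μs; 4 hops → 124.444 μs.
Propagation delays (d/s per hop): 0.0525114, 0.0179667, 0.13, 0.0193667 μs; sum = 0.219845 μs.
End-to-end = 124.7 μs.

124.7 μs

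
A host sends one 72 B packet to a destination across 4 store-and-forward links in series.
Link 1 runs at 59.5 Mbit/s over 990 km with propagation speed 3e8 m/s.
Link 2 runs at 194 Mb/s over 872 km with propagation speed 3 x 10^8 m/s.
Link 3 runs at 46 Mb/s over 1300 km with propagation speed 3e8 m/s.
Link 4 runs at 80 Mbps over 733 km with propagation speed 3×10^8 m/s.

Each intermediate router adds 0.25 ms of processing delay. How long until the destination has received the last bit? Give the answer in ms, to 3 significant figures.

13.8 ms

L = 72 × 8 = 576 bits.
Transmission delays (L/R per hop): 0.00968067, 0.00296907, 0.0125217, 0.0072 ms; sum = 0.0323715 ms.
Propagation delays (d/s per hop): 3.3, 2.90667, 4.33333, 2.44333 ms; sum = 12.9833 ms.
Processing at 3 router(s): 3 × 0.25 ms = 0.75 ms.
End-to-end = 13.8 ms.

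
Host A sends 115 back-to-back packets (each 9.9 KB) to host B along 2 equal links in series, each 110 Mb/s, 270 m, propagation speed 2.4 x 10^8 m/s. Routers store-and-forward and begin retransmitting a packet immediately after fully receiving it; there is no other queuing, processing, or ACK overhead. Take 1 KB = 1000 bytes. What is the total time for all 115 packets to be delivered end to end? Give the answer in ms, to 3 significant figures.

83.5 ms

Per-hop transmission t_tx = L/R = 79200/110000000 = 0.72 ms.
Per-hop propagation t_prop = 270/240000000 = 0.001125 ms.
Pipeline fill: first packet needs 2·t_tx to clear all hops; remaining 114 packets each add one t_tx.
Total = (2+115-1)·t_tx + 2·t_prop = 116·0.72 + 2·0.001125 = 83.5 ms.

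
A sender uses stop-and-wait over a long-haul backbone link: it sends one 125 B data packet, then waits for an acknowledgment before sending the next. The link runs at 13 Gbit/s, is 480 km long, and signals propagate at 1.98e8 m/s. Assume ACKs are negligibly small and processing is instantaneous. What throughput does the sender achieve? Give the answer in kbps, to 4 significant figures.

t_tx = L/R = 1000/13000000000 = 7.69231e-08 s.
t_prop = 480000/198000000 = 0.00242424 s; RTT = 0.00484848 s.
Cycle = t_tx + RTT = 0.00484856 s.
Throughput = L / cycle = 1000 / 0.00484856 = 206.2 kbps.

206.2 kbps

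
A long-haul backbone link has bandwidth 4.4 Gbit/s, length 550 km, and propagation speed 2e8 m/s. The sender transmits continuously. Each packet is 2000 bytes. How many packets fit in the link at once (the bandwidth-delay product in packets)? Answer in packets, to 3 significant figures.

756 packets

Propagation delay = 550000 / 200000000 = 0.00275 s.
BDP = R × t_prop = 4400000000 × 0.00275 = 12100000 bits.
In packets of 16000 bits: 756 packets.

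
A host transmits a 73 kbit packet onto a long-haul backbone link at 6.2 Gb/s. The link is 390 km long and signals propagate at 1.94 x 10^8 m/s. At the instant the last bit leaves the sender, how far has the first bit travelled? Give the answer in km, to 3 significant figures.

2.28 km

t_tx = L/R = 73000/6200000000 = 1.17742e-05 s.
Distance = s × t_tx = 194000000 × 1.17742e-05 = 2.28 km.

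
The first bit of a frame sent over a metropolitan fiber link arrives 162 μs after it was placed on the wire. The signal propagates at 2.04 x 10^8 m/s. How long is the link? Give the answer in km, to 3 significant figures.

d = s × t_prop = 204000000 × 0.000162 = 33.0 km.

33.0 km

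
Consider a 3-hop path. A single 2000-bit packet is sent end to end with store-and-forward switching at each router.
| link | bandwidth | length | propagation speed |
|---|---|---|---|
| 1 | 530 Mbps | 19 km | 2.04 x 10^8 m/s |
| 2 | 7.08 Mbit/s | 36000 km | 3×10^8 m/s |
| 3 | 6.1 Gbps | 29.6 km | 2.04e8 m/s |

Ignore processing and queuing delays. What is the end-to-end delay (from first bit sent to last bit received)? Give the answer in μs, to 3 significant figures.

Transmission delays (L/R per hop): 3.77358, 282.486, 0.327869 μs; sum = 286.587 μs.
Propagation delays (d/s per hop): 93.1373, 120000, 145.098 μs; sum = 120238 μs.
End-to-end = 121000 μs.

121000 μs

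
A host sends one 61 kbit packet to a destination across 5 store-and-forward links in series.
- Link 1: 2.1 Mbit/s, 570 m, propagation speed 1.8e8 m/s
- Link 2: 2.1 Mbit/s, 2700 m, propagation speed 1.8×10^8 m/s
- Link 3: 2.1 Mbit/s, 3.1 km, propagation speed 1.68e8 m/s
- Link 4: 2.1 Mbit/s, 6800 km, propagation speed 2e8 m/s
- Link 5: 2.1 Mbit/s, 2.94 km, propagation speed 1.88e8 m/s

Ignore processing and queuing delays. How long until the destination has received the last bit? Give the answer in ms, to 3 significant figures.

L = 61000 bits.
Transmission delay per hop = L/R = 61000/2100000 = 29.0476 ms; 5 hops → 145.238 ms.
Propagation delays (d/s per hop): 0.00316667, 0.015, 0.0184524, 34, 0.0156383 ms; sum = 34.0523 ms.
End-to-end = 179 ms.

179 ms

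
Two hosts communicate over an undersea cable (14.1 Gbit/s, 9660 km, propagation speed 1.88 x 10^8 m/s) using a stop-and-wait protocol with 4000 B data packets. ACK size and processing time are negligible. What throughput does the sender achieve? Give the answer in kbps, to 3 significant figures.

311 kbps

t_tx = L/R = 32000/14100000000 = 2.2695e-06 s.
t_prop = 9660000/188000000 = 0.051383 s; RTT = 0.102766 s.
Cycle = t_tx + RTT = 0.102768 s.
Throughput = L / cycle = 32000 / 0.102768 = 311 kbps.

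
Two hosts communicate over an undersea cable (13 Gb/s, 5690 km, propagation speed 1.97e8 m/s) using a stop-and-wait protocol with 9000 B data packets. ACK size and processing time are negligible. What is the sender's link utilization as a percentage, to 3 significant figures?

t_tx = L/R = 72000/13000000000 = 5.53846e-06 s.
t_prop = 5690000/197000000 = 0.0288832 s; RTT = 0.0577665 s.
Cycle = t_tx + RTT = 0.057772 s.
Utilization = t_tx / cycle = 5.53846e-06/0.057772 = 0.00959 %.

0.00959 %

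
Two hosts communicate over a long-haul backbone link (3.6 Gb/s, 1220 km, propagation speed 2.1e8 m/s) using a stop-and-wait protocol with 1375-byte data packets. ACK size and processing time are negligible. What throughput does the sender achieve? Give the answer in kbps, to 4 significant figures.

t_tx = L/R = 11000/3600000000 = 3.05556e-06 s.
t_prop = 1220000/210000000 = 0.00580952 s; RTT = 0.011619 s.
Cycle = t_tx + RTT = 0.0116221 s.
Throughput = L / cycle = 11000 / 0.0116221 = 946.5 kbps.

946.5 kbps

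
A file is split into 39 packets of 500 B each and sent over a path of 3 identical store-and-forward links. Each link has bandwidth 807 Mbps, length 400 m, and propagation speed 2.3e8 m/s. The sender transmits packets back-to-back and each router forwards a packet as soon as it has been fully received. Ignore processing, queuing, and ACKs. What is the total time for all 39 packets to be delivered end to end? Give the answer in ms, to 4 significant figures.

Per-hop transmission t_tx = L/R = 4000/807000000 = 0.00495663 ms.
Per-hop propagation t_prop = 400/2.3e+08 = 0.00173913 ms.
Pipeline fill: first packet needs 3·t_tx to clear all hops; remaining 38 packets each add one t_tx.
Total = (3+39-1)·t_tx + 3·t_prop = 41·0.00495663 + 3·0.00173913 = 0.2084 ms.

0.2084 ms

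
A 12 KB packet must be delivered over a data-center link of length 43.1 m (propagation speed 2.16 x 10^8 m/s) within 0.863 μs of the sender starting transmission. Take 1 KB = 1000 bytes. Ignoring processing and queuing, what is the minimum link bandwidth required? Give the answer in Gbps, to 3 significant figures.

145 Gbps

L = 96000 bits.
Propagation delay = 43.1 / 216000000 = 0.199537 μs.
Transmission budget = 0.863 − 0.199537 = 0.663463 μs.
R ≥ L / t_tx = 96000 bits / 6.63463e-07 s = 145 Gbps.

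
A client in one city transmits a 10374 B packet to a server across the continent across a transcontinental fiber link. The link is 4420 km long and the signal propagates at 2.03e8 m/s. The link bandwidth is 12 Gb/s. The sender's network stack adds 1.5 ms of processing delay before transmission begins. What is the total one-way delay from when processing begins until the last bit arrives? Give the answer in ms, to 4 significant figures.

L = 10374 × 8 = 82992 bits.
Transmission delay = L/R = 82992 / 12000000000 = 0.006916 ms.
Propagation delay = d/s = 4420000 m / 2.03e+08 m/s = 21.7734 ms.
Plus processing delay 1.5 ms = 1.5 ms.
Total = 23.28 ms.

23.28 ms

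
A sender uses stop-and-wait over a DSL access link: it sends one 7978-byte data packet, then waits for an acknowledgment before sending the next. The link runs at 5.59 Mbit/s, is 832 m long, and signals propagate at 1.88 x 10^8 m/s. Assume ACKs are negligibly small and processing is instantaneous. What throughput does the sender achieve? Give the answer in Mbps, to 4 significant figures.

5.586 Mbps

t_tx = L/R = 63824/5590000 = 0.0114175 s.
t_prop = 832/188000000 = 4.42553e-06 s; RTT = 8.85106e-06 s.
Cycle = t_tx + RTT = 0.0114264 s.
Throughput = L / cycle = 63824 / 0.0114264 = 5.586 Mbps.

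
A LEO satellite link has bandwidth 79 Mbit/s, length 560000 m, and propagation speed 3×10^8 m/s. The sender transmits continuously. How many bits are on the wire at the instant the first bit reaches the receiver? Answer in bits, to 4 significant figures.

Propagation delay = 560000 / 300000000 = 0.00186667 s.
BDP = R × t_prop = 79000000 × 0.00186667 = 147467 bits.

147500 bits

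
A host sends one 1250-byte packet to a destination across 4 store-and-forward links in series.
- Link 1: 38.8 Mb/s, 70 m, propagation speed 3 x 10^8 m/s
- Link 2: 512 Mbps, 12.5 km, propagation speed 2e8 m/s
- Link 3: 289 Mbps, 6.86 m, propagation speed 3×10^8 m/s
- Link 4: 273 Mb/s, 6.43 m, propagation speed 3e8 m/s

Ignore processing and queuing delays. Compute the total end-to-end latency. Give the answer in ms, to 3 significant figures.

0.411 ms

L = 1250 × 8 = 10000 bits.
Transmission delays (L/R per hop): 0.257732, 0.0195313, 0.0346021, 0.03663 ms; sum = 0.348495 ms.
Propagation delays (d/s per hop): 0.000233333, 0.0625, 2.28667e-05, 2.14333e-05 ms; sum = 0.0627776 ms.
End-to-end = 0.411 ms.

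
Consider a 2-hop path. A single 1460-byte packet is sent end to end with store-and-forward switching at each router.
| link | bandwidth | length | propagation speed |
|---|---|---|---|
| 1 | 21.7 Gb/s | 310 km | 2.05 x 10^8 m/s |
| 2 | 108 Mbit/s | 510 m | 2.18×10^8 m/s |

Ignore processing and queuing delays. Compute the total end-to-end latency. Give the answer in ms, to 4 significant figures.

L = 1460 × 8 = 11680 bits.
Transmission delays (L/R per hop): 0.000538249, 0.108148 ms; sum = 0.108686 ms.
Propagation delays (d/s per hop): 1.5122, 0.00233945 ms; sum = 1.51453 ms.
End-to-end = 1.623 ms.

1.623 ms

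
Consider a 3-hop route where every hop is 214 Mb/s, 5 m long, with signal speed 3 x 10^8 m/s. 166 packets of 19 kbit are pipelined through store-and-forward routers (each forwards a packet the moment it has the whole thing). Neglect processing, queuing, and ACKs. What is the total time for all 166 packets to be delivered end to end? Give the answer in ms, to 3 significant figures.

14.9 ms

Per-hop transmission t_tx = L/R = 19000/214000000 = 0.088785 ms.
Per-hop propagation t_prop = 5/300000000 = 1.66667e-05 ms.
Pipeline fill: first packet needs 3·t_tx to clear all hops; remaining 165 packets each add one t_tx.
Total = (3+166-1)·t_tx + 3·t_prop = 168·0.088785 + 3·1.66667e-05 = 14.9 ms.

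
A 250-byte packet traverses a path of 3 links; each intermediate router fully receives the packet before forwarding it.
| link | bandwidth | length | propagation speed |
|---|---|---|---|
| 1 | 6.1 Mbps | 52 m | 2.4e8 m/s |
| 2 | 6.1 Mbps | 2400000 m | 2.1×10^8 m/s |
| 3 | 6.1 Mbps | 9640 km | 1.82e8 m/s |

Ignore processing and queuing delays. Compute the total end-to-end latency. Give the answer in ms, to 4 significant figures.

L = 250 × 8 = 2000 bits.
Transmission delay per hop = L/R = 2000/6100000 = 0.327869 ms; 3 hops → 0.983607 ms.
Propagation delays (d/s per hop): 0.000216667, 11.4286, 52.967 ms; sum = 64.3958 ms.
End-to-end = 65.38 ms.

65.38 ms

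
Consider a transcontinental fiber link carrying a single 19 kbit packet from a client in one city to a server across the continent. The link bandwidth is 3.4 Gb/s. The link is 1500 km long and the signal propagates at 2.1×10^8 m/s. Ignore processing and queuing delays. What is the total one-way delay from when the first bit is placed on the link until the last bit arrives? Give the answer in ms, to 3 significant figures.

L = 19000 bits.
Transmission delay = L/R = 19000 / 3400000000 = 0.00558824 ms.
Propagation delay = d/s = 1500000 m / 210000000 m/s = 7.14286 ms.
Total = 7.15 ms.

7.15 ms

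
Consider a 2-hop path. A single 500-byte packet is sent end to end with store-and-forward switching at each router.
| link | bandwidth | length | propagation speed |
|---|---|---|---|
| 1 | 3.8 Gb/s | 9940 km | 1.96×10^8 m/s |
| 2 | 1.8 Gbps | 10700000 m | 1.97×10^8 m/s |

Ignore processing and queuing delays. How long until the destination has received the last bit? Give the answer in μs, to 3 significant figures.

L = 500 × 8 = 4000 bits.
Transmission delays (L/R per hop): 1.05263, 2.22222 μs; sum = 3.27485 μs.
Propagation delays (d/s per hop): 50714.3, 54314.7 μs; sum = 105029 μs.
End-to-end = 105000 μs.

105000 μs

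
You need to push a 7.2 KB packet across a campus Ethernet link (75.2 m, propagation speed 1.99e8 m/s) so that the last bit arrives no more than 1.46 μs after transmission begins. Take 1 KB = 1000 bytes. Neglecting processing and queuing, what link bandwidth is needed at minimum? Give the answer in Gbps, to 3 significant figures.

L = 57600 bits.
Propagation delay = 75.2 / 199000000 = 0.377889 μs.
Transmission budget = 1.46 − 0.377889 = 1.08211 μs.
R ≥ L / t_tx = 57600 bits / 1.08211e-06 s = 53.2 Gbps.

53.2 Gbps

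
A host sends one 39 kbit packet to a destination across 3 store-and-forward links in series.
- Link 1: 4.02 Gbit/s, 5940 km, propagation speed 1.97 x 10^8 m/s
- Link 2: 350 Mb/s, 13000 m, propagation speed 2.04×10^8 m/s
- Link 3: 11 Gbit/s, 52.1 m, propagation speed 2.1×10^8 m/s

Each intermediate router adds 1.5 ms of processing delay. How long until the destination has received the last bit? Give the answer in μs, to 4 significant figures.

33340 μs

L = 39000 bits.
Transmission delays (L/R per hop): 9.70149, 111.429, 3.54545 μs; sum = 124.676 μs.
Propagation delays (d/s per hop): 30152.3, 63.7255, 0.248095 μs; sum = 30216.3 μs.
Processing at 2 router(s): 2 × 1.5 ms = 3000 μs.
End-to-end = 33340 μs.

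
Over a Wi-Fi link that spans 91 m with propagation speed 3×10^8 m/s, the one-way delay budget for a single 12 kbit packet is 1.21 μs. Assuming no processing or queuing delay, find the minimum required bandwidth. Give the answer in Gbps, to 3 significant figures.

Propagation delay = 91 / 300000000 = 0.303333 μs.
Transmission budget = 1.21 − 0.303333 = 0.906667 μs.
R ≥ L / t_tx = 12000 bits / 9.06667e-07 s = 13.2 Gbps.

13.2 Gbps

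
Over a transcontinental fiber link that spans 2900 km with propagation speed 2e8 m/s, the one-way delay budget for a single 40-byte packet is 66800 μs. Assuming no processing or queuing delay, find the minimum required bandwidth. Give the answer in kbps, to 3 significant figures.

6.12 kbps

L = 320 bits.
Propagation delay = 2900000 / 200000000 = 14500 μs.
Transmission budget = 66800 − 14500 = 52300 μs.
R ≥ L / t_tx = 320 bits / 0.0523 s = 6.12 kbps.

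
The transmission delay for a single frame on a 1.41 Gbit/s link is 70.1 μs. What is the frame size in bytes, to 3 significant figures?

L = R × t_tx = 1410000000 b/s × 7.01e-05 s = 98841 bits.
In bytes: 98841 / 8 = 12400 bytes.

12400 bytes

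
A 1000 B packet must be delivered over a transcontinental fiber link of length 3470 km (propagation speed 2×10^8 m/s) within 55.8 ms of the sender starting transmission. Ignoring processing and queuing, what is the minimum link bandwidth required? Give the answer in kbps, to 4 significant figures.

208.1 kbps

L = 8000 bits.
Propagation delay = 3470000 / 200000000 = 17.35 ms.
Transmission budget = 55.8 − 17.35 = 38.45 ms.
R ≥ L / t_tx = 8000 bits / 0.03845 s = 208.1 kbps.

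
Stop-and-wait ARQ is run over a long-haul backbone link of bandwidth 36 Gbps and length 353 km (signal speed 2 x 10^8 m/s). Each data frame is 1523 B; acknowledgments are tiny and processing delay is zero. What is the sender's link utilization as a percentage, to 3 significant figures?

0.00959 %

t_tx = L/R = 12184/36000000000 = 3.38444e-07 s.
t_prop = 353000/200000000 = 0.001765 s; RTT = 0.00353 s.
Cycle = t_tx + RTT = 0.00353034 s.
Utilization = t_tx / cycle = 3.38444e-07/0.00353034 = 0.00959 %.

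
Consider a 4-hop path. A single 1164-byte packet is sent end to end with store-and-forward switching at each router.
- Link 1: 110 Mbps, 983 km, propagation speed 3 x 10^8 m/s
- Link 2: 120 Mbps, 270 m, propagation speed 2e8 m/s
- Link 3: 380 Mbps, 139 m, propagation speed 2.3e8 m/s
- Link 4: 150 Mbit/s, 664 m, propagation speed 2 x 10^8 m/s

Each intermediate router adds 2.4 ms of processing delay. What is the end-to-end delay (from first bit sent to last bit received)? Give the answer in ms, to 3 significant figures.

10.7 ms

L = 1164 × 8 = 9312 bits.
Transmission delays (L/R per hop): 0.0846545, 0.0776, 0.0245053, 0.06208 ms; sum = 0.24884 ms.
Propagation delays (d/s per hop): 3.27667, 0.00135, 0.000604348, 0.00332 ms; sum = 3.28194 ms.
Processing at 3 router(s): 3 × 2.4 ms = 7.2 ms.
End-to-end = 10.7 ms.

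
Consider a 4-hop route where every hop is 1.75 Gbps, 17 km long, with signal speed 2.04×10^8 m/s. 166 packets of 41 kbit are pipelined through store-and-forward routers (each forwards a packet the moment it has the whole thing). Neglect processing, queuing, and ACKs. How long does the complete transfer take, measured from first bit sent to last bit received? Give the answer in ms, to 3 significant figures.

4.29 ms

Per-hop transmission t_tx = L/R = 41000/1750000000 = 0.0234286 ms.
Per-hop propagation t_prop = 17000/204000000 = 0.0833333 ms.
Pipeline fill: first packet needs 4·t_tx to clear all hops; remaining 165 packets each add one t_tx.
Total = (4+166-1)·t_tx + 4·t_prop = 169·0.0234286 + 4·0.0833333 = 4.29 ms.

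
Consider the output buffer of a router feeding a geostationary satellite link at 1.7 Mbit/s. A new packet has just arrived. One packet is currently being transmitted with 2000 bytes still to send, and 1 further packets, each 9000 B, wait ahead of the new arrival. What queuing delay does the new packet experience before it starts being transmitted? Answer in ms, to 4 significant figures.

51.76 ms

Each queued packet: L/R = 72000/1700000 = 42.3529 ms.
1 queued → 42.3529 ms.
Plus remaining 16000 bits of current packet: 9.41176 ms.
Queuing delay = 51.76 ms.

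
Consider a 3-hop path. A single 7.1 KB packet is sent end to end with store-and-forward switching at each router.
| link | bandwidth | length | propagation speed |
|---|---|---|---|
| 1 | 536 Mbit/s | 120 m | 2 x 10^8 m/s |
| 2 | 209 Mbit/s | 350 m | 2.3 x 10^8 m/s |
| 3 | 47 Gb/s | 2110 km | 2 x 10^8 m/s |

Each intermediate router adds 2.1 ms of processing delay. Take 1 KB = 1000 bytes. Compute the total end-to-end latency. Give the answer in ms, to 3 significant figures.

15.1 ms

L = 56800 bits.
Transmission delays (L/R per hop): 0.10597, 0.27177, 0.00120851 ms; sum = 0.378949 ms.
Propagation delays (d/s per hop): 0.0006, 0.00152174, 10.55 ms; sum = 10.5521 ms.
Processing at 2 router(s): 2 × 2.1 ms = 4.2 ms.
End-to-end = 15.1 ms.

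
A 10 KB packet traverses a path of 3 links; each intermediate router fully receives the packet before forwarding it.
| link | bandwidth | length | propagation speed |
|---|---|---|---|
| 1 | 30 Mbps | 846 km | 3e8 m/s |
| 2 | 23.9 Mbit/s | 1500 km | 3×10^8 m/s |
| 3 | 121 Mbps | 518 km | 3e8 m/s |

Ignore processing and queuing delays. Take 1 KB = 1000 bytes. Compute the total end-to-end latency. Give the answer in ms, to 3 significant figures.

L = 80000 bits.
Transmission delays (L/R per hop): 2.66667, 3.34728, 0.661157 ms; sum = 6.6751 ms.
Propagation delays (d/s per hop): 2.82, 5, 1.72667 ms; sum = 9.54667 ms.
End-to-end = 16.2 ms.

16.2 ms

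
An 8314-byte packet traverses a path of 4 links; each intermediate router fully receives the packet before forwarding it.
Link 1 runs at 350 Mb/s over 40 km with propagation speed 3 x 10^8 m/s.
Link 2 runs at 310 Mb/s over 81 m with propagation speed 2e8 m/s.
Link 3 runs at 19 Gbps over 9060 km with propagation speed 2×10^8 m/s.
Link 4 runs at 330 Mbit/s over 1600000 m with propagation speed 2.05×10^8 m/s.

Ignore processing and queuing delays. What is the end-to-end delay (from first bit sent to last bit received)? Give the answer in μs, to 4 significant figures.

L = 8314 × 8 = 66512 bits.
Transmission delays (L/R per hop): 190.034, 214.555, 3.50063, 201.552 μs; sum = 609.641 μs.
Propagation delays (d/s per hop): 133.333, 0.405, 45300, 7804.88 μs; sum = 53238.6 μs.
End-to-end = 53850 μs.

53850 μs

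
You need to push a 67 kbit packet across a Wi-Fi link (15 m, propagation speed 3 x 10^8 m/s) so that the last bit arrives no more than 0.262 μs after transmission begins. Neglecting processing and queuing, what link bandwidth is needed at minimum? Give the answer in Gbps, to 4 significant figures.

Propagation delay = 15 / 300000000 = 0.05 μs.
Transmission budget = 0.262 − 0.05 = 0.212 μs.
R ≥ L / t_tx = 67000 bits / 2.12e-07 s = 316.0 Gbps.

316.0 Gbps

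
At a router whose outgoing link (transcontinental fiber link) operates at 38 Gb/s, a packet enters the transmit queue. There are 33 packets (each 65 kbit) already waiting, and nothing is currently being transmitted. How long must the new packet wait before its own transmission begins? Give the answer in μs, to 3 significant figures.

Each queued packet: L/R = 65000/38000000000 = 1.71053 μs.
33 queued → 56.4474 μs.
Queuing delay = 56.4 μs.

56.4 μs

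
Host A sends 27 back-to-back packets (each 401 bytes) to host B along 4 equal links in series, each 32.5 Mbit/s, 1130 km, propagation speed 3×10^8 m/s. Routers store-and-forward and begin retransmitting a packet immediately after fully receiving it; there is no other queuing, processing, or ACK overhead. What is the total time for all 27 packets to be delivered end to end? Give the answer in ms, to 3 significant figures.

Per-hop transmission t_tx = L/R = 3208/32500000 = 0.0987077 ms.
Per-hop propagation t_prop = 1130000/300000000 = 3.76667 ms.
Pipeline fill: first packet needs 4·t_tx to clear all hops; remaining 26 packets each add one t_tx.
Total = (4+27-1)·t_tx + 4·t_prop = 30·0.0987077 + 4·3.76667 = 18.0 ms.

18.0 ms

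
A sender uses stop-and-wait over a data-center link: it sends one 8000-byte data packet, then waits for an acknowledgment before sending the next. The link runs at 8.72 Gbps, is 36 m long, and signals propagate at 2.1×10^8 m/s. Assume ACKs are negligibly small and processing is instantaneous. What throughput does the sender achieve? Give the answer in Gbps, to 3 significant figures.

8.33 Gbps

t_tx = L/R = 64000/8720000000 = 7.33945e-06 s.
t_prop = 36/210000000 = 1.71429e-07 s; RTT = 3.42857e-07 s.
Cycle = t_tx + RTT = 7.68231e-06 s.
Throughput = L / cycle = 64000 / 7.68231e-06 = 8.33 Gbps.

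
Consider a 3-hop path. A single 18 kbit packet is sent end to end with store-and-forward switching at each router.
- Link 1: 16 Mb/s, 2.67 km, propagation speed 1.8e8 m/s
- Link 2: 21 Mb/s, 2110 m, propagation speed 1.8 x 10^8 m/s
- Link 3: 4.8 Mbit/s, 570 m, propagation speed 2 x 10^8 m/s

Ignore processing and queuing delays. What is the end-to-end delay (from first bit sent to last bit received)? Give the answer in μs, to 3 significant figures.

5760 μs

L = 18000 bits.
Transmission delays (L/R per hop): 1125, 857.143, 3750 μs; sum = 5732.14 μs.
Propagation delays (d/s per hop): 14.8333, 11.7222, 2.85 μs; sum = 29.4056 μs.
End-to-end = 5760 μs.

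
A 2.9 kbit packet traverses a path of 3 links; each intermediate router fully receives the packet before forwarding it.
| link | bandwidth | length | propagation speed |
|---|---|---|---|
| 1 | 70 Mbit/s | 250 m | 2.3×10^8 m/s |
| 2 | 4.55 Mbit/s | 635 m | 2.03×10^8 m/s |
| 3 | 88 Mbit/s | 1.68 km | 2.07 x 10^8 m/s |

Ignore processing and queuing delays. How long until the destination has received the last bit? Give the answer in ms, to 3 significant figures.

L = 2900 bits.
Transmission delays (L/R per hop): 0.0414286, 0.637363, 0.0329545 ms; sum = 0.711746 ms.
Propagation delays (d/s per hop): 0.00108696, 0.00312808, 0.00811594 ms; sum = 0.012331 ms.
End-to-end = 0.724 ms.

0.724 ms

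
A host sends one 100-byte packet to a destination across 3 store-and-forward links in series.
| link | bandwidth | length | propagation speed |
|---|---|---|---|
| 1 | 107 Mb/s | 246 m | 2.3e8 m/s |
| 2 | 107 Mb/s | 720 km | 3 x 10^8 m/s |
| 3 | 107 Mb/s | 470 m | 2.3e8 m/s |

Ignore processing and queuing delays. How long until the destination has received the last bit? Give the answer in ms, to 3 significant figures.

L = 100 × 8 = 800 bits.
Transmission delay per hop = L/R = 800/107000000 = 0.00747664 ms; 3 hops → 0.0224299 ms.
Propagation delays (d/s per hop): 0.00106957, 2.4, 0.00204348 ms; sum = 2.40311 ms.
End-to-end = 2.43 ms.

2.43 ms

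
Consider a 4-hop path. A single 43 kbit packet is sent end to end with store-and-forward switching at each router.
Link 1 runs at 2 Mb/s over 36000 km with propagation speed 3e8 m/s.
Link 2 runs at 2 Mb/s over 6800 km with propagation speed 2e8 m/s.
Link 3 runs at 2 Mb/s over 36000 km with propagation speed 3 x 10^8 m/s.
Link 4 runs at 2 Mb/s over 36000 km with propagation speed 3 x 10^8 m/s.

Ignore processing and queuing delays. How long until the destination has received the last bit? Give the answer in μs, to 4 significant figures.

480000 μs

L = 43000 bits.
Transmission delay per hop = L/R = 43000/2000000 = 21500 μs; 4 hops → 86000 μs.
Propagation delays (d/s per hop): 120000, 34000, 120000, 120000 μs; sum = 394000 μs.
End-to-end = 480000 μs.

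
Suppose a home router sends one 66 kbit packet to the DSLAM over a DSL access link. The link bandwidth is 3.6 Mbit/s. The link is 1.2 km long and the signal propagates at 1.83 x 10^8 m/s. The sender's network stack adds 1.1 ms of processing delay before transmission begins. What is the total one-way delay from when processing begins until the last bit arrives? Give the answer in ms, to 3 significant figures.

L = 66000 bits.
Transmission delay = L/R = 66000 / 3600000 = 18.3333 ms.
Propagation delay = d/s = 1200 m / 183000000 m/s = 0.00655738 ms.
Plus processing delay 1.1 ms = 1.1 ms.
Total = 19.4 ms.

19.4 ms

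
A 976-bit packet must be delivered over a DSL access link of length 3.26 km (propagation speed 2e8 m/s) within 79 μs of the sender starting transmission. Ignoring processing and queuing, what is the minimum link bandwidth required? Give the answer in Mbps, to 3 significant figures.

15.6 Mbps

Propagation delay = 3260 / 200000000 = 16.3 μs.
Transmission budget = 79 − 16.3 = 62.7 μs.
R ≥ L / t_tx = 976 bits / 6.27e-05 s = 15.6 Mbps.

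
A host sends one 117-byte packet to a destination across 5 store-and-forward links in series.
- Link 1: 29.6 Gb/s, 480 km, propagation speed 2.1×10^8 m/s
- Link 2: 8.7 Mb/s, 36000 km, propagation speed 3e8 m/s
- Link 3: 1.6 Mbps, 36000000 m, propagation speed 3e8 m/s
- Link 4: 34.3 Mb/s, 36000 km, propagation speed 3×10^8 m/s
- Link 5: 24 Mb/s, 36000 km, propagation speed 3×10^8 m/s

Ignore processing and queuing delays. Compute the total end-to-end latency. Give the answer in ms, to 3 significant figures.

L = 117 × 8 = 936 bits.
Transmission delays (L/R per hop): 3.16216e-05, 0.107586, 0.585, 0.0272886, 0.039 ms; sum = 0.758906 ms.
Propagation delays (d/s per hop): 2.28571, 120, 120, 120, 120 ms; sum = 482.286 ms.
End-to-end = 483 ms.

483 ms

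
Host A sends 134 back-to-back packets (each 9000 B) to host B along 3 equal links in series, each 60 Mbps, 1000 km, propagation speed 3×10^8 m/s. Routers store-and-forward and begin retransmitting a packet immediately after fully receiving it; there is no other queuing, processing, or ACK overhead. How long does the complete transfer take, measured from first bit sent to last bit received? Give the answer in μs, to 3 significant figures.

Per-hop transmission t_tx = L/R = 72000/60000000 = 1200 μs.
Per-hop propagation t_prop = 1000000/300000000 = 3333.33 μs.
Pipeline fill: first packet needs 3·t_tx to clear all hops; remaining 133 packets each add one t_tx.
Total = (3+134-1)·t_tx + 3·t_prop = 136·1200 + 3·3333.33 = 173000 μs.

173000 μs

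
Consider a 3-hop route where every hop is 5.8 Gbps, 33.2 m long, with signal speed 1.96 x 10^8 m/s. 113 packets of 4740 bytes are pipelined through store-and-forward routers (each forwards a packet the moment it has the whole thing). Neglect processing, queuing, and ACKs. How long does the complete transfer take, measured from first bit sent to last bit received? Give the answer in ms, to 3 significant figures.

0.752 ms

Per-hop transmission t_tx = L/R = 37920/5800000000 = 0.00653793 ms.
Per-hop propagation t_prop = 33.2/196000000 = 0.000169388 ms.
Pipeline fill: first packet needs 3·t_tx to clear all hops; remaining 112 packets each add one t_tx.
Total = (3+113-1)·t_tx + 3·t_prop = 115·0.00653793 + 3·0.000169388 = 0.752 ms.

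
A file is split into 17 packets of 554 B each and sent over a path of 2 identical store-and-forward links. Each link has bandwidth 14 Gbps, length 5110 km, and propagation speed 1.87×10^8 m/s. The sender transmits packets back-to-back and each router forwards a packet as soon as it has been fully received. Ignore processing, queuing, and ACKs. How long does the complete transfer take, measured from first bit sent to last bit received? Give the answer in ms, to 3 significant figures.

Per-hop transmission t_tx = L/R = 4432/14000000000 = 0.000316571 ms.
Per-hop propagation t_prop = 5110000/187000000 = 27.3262 ms.
Pipeline fill: first packet needs 2·t_tx to clear all hops; remaining 16 packets each add one t_tx.
Total = (2+17-1)·t_tx + 2·t_prop = 18·0.000316571 + 2·27.3262 = 54.7 ms.

54.7 ms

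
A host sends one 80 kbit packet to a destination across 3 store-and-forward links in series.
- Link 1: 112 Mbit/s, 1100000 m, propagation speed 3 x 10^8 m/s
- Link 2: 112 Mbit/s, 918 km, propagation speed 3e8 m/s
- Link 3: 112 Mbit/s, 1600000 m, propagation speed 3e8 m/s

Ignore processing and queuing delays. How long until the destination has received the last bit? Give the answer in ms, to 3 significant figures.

L = 80000 bits.
Transmission delay per hop = L/R = 80000/112000000 = 0.714286 ms; 3 hops → 2.14286 ms.
Propagation delays (d/s per hop): 3.66667, 3.06, 5.33333 ms; sum = 12.06 ms.
End-to-end = 14.2 ms.

14.2 ms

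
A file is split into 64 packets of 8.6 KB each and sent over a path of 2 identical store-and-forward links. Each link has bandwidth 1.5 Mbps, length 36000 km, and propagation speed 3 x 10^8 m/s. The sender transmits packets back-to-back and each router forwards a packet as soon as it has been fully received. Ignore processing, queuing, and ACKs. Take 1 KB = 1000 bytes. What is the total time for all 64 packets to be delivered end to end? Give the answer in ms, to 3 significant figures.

Per-hop transmission t_tx = L/R = 68800/1500000 = 45.8667 ms.
Per-hop propagation t_prop = 36000000/300000000 = 120 ms.
Pipeline fill: first packet needs 2·t_tx to clear all hops; remaining 63 packets each add one t_tx.
Total = (2+64-1)·t_tx + 2·t_prop = 65·45.8667 + 2·120 = 3220 ms.

3220 ms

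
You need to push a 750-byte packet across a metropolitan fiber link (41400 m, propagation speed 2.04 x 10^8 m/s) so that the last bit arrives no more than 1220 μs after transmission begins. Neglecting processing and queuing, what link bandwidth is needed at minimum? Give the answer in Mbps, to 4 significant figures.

5.899 Mbps

L = 6000 bits.
Propagation delay = 41400 / 204000000 = 202.941 μs.
Transmission budget = 1220 − 202.941 = 1017.06 μs.
R ≥ L / t_tx = 6000 bits / 0.00101706 s = 5.899 Mbps.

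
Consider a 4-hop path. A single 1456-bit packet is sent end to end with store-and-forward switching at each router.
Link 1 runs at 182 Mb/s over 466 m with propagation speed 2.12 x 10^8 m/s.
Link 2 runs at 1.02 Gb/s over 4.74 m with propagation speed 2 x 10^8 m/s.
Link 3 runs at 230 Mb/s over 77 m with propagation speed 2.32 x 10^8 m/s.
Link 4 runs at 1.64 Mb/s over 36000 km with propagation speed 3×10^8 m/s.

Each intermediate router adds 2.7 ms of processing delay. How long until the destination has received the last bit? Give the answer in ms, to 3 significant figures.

129 ms

Transmission delays (L/R per hop): 0.008, 0.00142745, 0.00633043, 0.887805 ms; sum = 0.903563 ms.
Propagation delays (d/s per hop): 0.00219811, 2.37e-05, 0.000331897, 120 ms; sum = 120.003 ms.
Processing at 3 router(s): 3 × 2.7 ms = 8.1 ms.
End-to-end = 129 ms.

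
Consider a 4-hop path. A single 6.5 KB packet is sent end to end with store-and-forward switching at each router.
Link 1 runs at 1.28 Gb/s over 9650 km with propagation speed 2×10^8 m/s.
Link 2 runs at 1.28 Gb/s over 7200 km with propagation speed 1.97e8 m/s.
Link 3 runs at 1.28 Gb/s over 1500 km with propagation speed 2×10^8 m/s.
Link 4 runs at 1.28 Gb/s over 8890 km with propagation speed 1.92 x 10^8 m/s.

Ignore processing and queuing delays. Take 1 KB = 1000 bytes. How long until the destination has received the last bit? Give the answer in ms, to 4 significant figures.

138.8 ms

L = 52000 bits.
Transmission delay per hop = L/R = 52000/1280000000 = 0.040625 ms; 4 hops → 0.1625 ms.
Propagation delays (d/s per hop): 48.25, 36.5482, 7.5, 46.3021 ms; sum = 138.6 ms.
End-to-end = 138.8 ms.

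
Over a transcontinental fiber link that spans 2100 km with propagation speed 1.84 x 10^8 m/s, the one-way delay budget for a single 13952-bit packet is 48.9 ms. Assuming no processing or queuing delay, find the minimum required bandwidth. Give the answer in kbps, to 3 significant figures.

Propagation delay = 2100000 / 184000000 = 11.413 ms.
Transmission budget = 48.9 − 11.413 = 37.487 ms.
R ≥ L / t_tx = 13952 bits / 0.037487 s = 372 kbps.

372 kbps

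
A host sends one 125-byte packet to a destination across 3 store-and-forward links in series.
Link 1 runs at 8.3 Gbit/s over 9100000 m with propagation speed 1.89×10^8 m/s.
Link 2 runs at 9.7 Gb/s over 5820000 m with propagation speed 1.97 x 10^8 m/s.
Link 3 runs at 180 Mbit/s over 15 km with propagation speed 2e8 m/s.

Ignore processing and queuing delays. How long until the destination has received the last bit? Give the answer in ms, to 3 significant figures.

L = 125 × 8 = 1000 bits.
Transmission delays (L/R per hop): 0.000120482, 0.000103093, 0.00555556 ms; sum = 0.00577913 ms.
Propagation delays (d/s per hop): 48.1481, 29.5431, 0.075 ms; sum = 77.7663 ms.
End-to-end = 77.8 ms.

77.8 ms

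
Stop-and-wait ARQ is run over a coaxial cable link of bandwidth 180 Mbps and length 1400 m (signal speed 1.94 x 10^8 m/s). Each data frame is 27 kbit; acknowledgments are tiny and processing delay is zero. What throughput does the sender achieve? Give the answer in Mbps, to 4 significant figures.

t_tx = L/R = 27000/180000000 = 0.00015 s.
t_prop = 1400/194000000 = 7.21649e-06 s; RTT = 1.4433e-05 s.
Cycle = t_tx + RTT = 0.000164433 s.
Throughput = L / cycle = 27000 / 0.000164433 = 164.2 Mbps.

164.2 Mbps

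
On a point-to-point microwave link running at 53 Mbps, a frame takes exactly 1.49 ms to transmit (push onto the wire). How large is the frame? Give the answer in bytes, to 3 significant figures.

9870 bytes

L = R × t_tx = 53000000 b/s × 0.00149 s = 78970 bits.
In bytes: 78970 / 8 = 9870 bytes.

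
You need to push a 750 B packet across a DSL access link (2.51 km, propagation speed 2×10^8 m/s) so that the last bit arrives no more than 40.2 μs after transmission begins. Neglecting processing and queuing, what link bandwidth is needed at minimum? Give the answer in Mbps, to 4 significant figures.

217.0 Mbps

L = 6000 bits.
Propagation delay = 2510 / 200000000 = 12.55 μs.
Transmission budget = 40.2 − 12.55 = 27.65 μs.
R ≥ L / t_tx = 6000 bits / 2.765e-05 s = 217.0 Mbps.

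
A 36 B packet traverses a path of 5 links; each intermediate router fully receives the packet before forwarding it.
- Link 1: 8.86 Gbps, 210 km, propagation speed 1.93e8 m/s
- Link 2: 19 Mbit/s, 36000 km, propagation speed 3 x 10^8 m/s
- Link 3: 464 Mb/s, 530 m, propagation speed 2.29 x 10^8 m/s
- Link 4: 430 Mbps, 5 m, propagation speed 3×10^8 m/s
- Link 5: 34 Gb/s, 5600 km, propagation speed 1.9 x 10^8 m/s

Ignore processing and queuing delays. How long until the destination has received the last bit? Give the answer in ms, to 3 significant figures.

L = 36 × 8 = 288 bits.
Transmission delays (L/R per hop): 3.25056e-05, 0.0151579, 0.00062069, 0.000669767, 8.47059e-06 ms; sum = 0.0164893 ms.
Propagation delays (d/s per hop): 1.08808, 120, 0.00231441, 1.66667e-05, 29.4737 ms; sum = 150.564 ms.
End-to-end = 151 ms.

151 ms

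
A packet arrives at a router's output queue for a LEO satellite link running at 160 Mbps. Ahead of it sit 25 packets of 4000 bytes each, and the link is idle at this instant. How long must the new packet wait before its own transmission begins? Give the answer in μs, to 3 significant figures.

5000 μs

Each queued packet: L/R = 32000/160000000 = 200 μs.
25 queued → 5000 μs.
Queuing delay = 5000 μs.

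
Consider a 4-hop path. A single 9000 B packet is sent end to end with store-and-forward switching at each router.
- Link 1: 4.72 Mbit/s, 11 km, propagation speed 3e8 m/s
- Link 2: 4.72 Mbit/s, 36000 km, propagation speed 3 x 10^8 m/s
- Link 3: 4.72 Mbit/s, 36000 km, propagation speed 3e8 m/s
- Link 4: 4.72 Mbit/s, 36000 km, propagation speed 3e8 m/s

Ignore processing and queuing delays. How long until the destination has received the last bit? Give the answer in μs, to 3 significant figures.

421000 μs

L = 9000 × 8 = 72000 bits.
Transmission delay per hop = L/R = 72000/4720000 = 15254.2 μs; 4 hops → 61016.9 μs.
Propagation delays (d/s per hop): 36.6667, 120000, 120000, 120000 μs; sum = 360037 μs.
End-to-end = 421000 μs.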